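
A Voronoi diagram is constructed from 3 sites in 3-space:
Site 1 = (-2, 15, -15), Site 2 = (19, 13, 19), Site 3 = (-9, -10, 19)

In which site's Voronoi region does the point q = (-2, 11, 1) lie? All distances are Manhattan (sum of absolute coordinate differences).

d(q, Site 1) = 0 + 4 + 16 = 20
d(q, Site 2) = 21 + 2 + 18 = 41
d(q, Site 3) = 7 + 21 + 18 = 46
Site 1 is nearest.

Site 1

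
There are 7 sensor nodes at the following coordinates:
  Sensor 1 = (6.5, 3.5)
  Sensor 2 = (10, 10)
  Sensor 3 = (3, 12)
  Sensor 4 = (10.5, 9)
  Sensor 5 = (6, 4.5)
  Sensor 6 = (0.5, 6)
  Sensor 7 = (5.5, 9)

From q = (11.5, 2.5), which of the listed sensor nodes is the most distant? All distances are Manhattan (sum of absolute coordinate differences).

d(q, Sensor 1) = |11.5−6.5| + |2.5−3.5| = 5 + 1 = 6
d(q, Sensor 2) = |11.5−10| + |2.5−10| = 1.5 + 7.5 = 9
d(q, Sensor 3) = |11.5−3| + |2.5−12| = 8.5 + 9.5 = 18
d(q, Sensor 4) = |11.5−10.5| + |2.5−9| = 1 + 6.5 = 7.5
d(q, Sensor 5) = |11.5−6| + |2.5−4.5| = 5.5 + 2 = 7.5
d(q, Sensor 6) = |11.5−0.5| + |2.5−6| = 11 + 3.5 = 14.5
d(q, Sensor 7) = |11.5−5.5| + |2.5−9| = 6 + 6.5 = 12.5
The largest is to Sensor 3.

Sensor 3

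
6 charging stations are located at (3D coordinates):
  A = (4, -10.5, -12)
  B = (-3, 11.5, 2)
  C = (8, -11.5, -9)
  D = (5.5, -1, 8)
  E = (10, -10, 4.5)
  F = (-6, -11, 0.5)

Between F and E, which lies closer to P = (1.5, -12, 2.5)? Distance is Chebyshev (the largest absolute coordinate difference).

d(P,F) = max(7.5, 1, 2) = 7.5
d(P,E) = max(8.5, 2, 2) = 8.5
7.5 < 8.5, so F is closer.

F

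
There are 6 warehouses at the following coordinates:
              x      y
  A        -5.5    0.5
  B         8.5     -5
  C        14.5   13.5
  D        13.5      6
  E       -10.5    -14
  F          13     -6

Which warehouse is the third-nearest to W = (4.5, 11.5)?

Compare squared distances (the ordering matches that of the actual distances):
|WA|² = 100 + 121 = 221
|WB|² = 16 + 272.25 = 288.25
|WC|² = 100 + 4 = 104
|WD|² = 81 + 30.25 = 111.25
|WE|² = 225 + 650.25 = 875.25
|WF|² = 72.25 + 306.25 = 378.5
Sorted ascending: C, D, A, B, … — the third-nearest is A.

A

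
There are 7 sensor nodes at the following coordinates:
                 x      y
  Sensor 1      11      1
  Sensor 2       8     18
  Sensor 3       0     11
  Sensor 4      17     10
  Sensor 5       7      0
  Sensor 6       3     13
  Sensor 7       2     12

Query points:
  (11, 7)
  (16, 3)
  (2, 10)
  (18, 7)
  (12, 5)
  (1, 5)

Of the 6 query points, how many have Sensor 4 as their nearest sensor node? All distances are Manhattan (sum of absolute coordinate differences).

(11, 7) — d to each: Sensor 1:6, Sensor 2:14, Sensor 3:15, Sensor 4:9, Sensor 5:11, Sensor 6:14, Sensor 7:14 → nearest is Sensor 1
(16, 3) — d to each: Sensor 1:7, Sensor 2:23, Sensor 3:24, Sensor 4:8, Sensor 5:12, Sensor 6:23, Sensor 7:23 → nearest is Sensor 1
(2, 10) — d to each: Sensor 1:18, Sensor 2:14, Sensor 3:3, Sensor 4:15, Sensor 5:15, Sensor 6:4, Sensor 7:2 → nearest is Sensor 7
(18, 7) — d to each: Sensor 1:13, Sensor 2:21, Sensor 3:22, Sensor 4:4, Sensor 5:18, Sensor 6:21, Sensor 7:21 → nearest is Sensor 4
(12, 5) — d to each: Sensor 1:5, Sensor 2:17, Sensor 3:18, Sensor 4:10, Sensor 5:10, Sensor 6:17, Sensor 7:17 → nearest is Sensor 1
(1, 5) — d to each: Sensor 1:14, Sensor 2:20, Sensor 3:7, Sensor 4:21, Sensor 5:11, Sensor 6:10, Sensor 7:8 → nearest is Sensor 3
1 of the 6 points has Sensor 4 as nearest.

1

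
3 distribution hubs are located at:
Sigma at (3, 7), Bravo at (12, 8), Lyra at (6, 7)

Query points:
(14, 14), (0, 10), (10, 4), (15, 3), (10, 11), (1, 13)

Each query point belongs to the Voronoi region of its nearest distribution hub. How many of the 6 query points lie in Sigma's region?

(14, 14) — d² to each: Sigma:170, Bravo:40, Lyra:113 → nearest is Bravo
(0, 10) — d² to each: Sigma:18, Bravo:148, Lyra:45 → nearest is Sigma
(10, 4) — d² to each: Sigma:58, Bravo:20, Lyra:25 → nearest is Bravo
(15, 3) — d² to each: Sigma:160, Bravo:34, Lyra:97 → nearest is Bravo
(10, 11) — d² to each: Sigma:65, Bravo:13, Lyra:32 → nearest is Bravo
(1, 13) — d² to each: Sigma:40, Bravo:146, Lyra:61 → nearest is Sigma
2 of the 6 points have Sigma as nearest.

2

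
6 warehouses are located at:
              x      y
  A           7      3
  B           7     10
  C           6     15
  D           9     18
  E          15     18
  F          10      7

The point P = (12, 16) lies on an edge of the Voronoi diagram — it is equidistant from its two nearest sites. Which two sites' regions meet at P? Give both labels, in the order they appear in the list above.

D and E

Squared distances from P to each site:
|PA|² = 25 + 169 = 194
|PB|² = 25 + 36 = 61
|PC|² = 36 + 1 = 37
|PD|² = 9 + 4 = 13
|PE|² = 9 + 4 = 13
|PF|² = 4 + 81 = 85
P is equidistant from D and E (both at squared distance 13), and every other site is strictly farther — so P lies on the D–E Voronoi edge.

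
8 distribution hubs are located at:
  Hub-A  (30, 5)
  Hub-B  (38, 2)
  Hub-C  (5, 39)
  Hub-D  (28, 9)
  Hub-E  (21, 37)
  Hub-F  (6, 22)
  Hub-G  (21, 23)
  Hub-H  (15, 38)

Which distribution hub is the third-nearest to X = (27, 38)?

Compare squared distances (the ordering matches that of the actual distances):
d²(X, Hub-A) = (27−30)² + (38−5)² = 9 + 1089 = 1098
d²(X, Hub-B) = (27−38)² + (38−2)² = 121 + 1296 = 1417
d²(X, Hub-C) = (27−5)² + (38−39)² = 484 + 1 = 485
d²(X, Hub-D) = (27−28)² + (38−9)² = 1 + 841 = 842
d²(X, Hub-E) = (27−21)² + (38−37)² = 36 + 1 = 37
d²(X, Hub-F) = (27−6)² + (38−22)² = 441 + 256 = 697
d²(X, Hub-G) = (27−21)² + (38−23)² = 36 + 225 = 261
d²(X, Hub-H) = (27−15)² + (38−38)² = 144 + 0 = 144
Sorted ascending: Hub-E, Hub-H, Hub-G, Hub-C, … — the third-nearest is Hub-G.

Hub-G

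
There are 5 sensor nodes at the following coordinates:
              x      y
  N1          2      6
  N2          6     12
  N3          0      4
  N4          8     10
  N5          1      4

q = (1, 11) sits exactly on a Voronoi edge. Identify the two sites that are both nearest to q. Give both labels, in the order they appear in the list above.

Squared distances from q to each site:
|qN1|² = 1 + 25 = 26
|qN2|² = 25 + 1 = 26
|qN3|² = 1 + 49 = 50
|qN4|² = 49 + 1 = 50
|qN5|² = 0 + 49 = 49
q is equidistant from N1 and N2 (both at squared distance 26), and every other site is strictly farther — so q lies on the N1–N2 Voronoi edge.

N1 and N2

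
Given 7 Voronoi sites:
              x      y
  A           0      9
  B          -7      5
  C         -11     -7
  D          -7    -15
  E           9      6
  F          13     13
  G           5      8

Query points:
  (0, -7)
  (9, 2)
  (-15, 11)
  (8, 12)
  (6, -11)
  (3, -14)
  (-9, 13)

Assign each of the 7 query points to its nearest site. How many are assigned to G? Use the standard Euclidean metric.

(0, -7) — d² to each: A:256, B:193, C:121, D:113, E:250, F:569, G:250 → nearest is D
(9, 2) — d² to each: A:130, B:265, C:481, D:545, E:16, F:137, G:52 → nearest is E
(-15, 11) — d² to each: A:229, B:100, C:340, D:740, E:601, F:788, G:409 → nearest is B
(8, 12) — d² to each: A:73, B:274, C:722, D:954, E:37, F:26, G:25 → nearest is G
(6, -11) — d² to each: A:436, B:425, C:305, D:185, E:298, F:625, G:362 → nearest is D
(3, -14) — d² to each: A:538, B:461, C:245, D:101, E:436, F:829, G:488 → nearest is D
(-9, 13) — d² to each: A:97, B:68, C:404, D:788, E:373, F:484, G:221 → nearest is B
1 of the 7 points has G as nearest.

1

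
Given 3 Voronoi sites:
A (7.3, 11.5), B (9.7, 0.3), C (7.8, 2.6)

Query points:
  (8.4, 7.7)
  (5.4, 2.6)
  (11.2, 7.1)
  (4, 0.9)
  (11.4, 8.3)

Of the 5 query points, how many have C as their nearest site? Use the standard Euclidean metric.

3

(8.4, 7.7) — d² to each: A:15.65, B:56.45, C:26.37 → nearest is A
(5.4, 2.6) — d² to each: A:82.82, B:23.78, C:5.76 → nearest is C
(11.2, 7.1) — d² to each: A:34.57, B:48.49, C:31.81 → nearest is C
(4, 0.9) — d² to each: A:123.25, B:32.85, C:17.33 → nearest is C
(11.4, 8.3) — d² to each: A:27.05, B:66.89, C:45.45 → nearest is A
3 of the 5 points have C as nearest.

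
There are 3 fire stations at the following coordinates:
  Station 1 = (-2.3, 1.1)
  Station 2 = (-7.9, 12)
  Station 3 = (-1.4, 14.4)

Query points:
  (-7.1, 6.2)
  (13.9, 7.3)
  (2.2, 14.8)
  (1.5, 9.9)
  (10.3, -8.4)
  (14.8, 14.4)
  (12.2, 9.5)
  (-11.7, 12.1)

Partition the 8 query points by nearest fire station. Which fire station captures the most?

(-7.1, 6.2) — d² to each: Station 1:49.05, Station 2:34.28, Station 3:99.73 → nearest is Station 2
(13.9, 7.3) — d² to each: Station 1:300.88, Station 2:497.33, Station 3:284.5 → nearest is Station 3
(2.2, 14.8) — d² to each: Station 1:207.94, Station 2:109.85, Station 3:13.12 → nearest is Station 3
(1.5, 9.9) — d² to each: Station 1:91.88, Station 2:92.77, Station 3:28.66 → nearest is Station 3
(10.3, -8.4) — d² to each: Station 1:249.01, Station 2:747.4, Station 3:656.73 → nearest is Station 1
(14.8, 14.4) — d² to each: Station 1:469.3, Station 2:521.05, Station 3:262.44 → nearest is Station 3
(12.2, 9.5) — d² to each: Station 1:280.81, Station 2:410.26, Station 3:208.97 → nearest is Station 3
(-11.7, 12.1) — d² to each: Station 1:209.36, Station 2:14.45, Station 3:111.38 → nearest is Station 2
Tally — Station 1:1, Station 2:2, Station 3:5. Station 3 captures the most (5).

Station 3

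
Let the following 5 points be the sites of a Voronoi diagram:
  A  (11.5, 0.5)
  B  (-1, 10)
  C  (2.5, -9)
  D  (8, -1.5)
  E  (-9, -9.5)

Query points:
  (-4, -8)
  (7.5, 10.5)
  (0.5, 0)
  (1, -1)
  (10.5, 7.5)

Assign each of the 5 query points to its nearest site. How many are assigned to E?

1

(-4, -8) — d² to each: A:312.5, B:333, C:43.25, D:186.25, E:27.25 → nearest is E
(7.5, 10.5) — d² to each: A:116, B:72.5, C:405.25, D:144.25, E:672.25 → nearest is B
(0.5, 0) — d² to each: A:121.25, B:102.25, C:85, D:58.5, E:180.5 → nearest is D
(1, -1) — d² to each: A:112.5, B:125, C:66.25, D:49.25, E:172.25 → nearest is D
(10.5, 7.5) — d² to each: A:50, B:138.5, C:336.25, D:87.25, E:669.25 → nearest is A
1 of the 5 points has E as nearest.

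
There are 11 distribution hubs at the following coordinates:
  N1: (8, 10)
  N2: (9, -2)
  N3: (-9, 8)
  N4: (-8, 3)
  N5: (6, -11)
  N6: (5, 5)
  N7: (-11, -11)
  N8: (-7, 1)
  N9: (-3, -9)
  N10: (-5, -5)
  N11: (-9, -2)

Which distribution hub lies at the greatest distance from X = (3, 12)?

N7

Squared Euclidean distances:
|XN1|² = (3−8)² + (12−10)² = 25 + 4 = 29
|XN2|² = (3−9)² + (12−(-2))² = 36 + 196 = 232
|XN3|² = (3−(-9))² + (12−8)² = 144 + 16 = 160
|XN4|² = (3−(-8))² + (12−3)² = 121 + 81 = 202
|XN5|² = (3−6)² + (12−(-11))² = 9 + 529 = 538
|XN6|² = (3−5)² + (12−5)² = 4 + 49 = 53
|XN7|² = (3−(-11))² + (12−(-11))² = 196 + 529 = 725
|XN8|² = (3−(-7))² + (12−1)² = 100 + 121 = 221
|XN9|² = (3−(-3))² + (12−(-9))² = 36 + 441 = 477
d²(X, N10) = (3−(-5))² + (12−(-5))² = 64 + 289 = 353
d²(X, N11) = (3−(-9))² + (12−(-2))² = 144 + 196 = 340
The largest is to N7.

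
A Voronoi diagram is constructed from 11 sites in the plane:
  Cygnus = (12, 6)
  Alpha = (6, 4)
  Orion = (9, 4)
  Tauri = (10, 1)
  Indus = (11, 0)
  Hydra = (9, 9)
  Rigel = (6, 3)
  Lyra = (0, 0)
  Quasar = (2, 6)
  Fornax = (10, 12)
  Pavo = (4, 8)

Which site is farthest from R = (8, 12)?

Squared Euclidean distances:
d²(R, Cygnus) = (8−12)² + (12−6)² = 16 + 36 = 52
d²(R, Alpha) = (8−6)² + (12−4)² = 4 + 64 = 68
d²(R, Orion) = (8−9)² + (12−4)² = 1 + 64 = 65
d²(R, Tauri) = (8−10)² + (12−1)² = 4 + 121 = 125
d²(R, Indus) = (8−11)² + (12−0)² = 9 + 144 = 153
d²(R, Hydra) = (8−9)² + (12−9)² = 1 + 9 = 10
d²(R, Rigel) = (8−6)² + (12−3)² = 4 + 81 = 85
d²(R, Lyra) = (8−0)² + (12−0)² = 64 + 144 = 208
d²(R, Quasar) = (8−2)² + (12−6)² = 36 + 36 = 72
d²(R, Fornax) = (8−10)² + (12−12)² = 4 + 0 = 4
d²(R, Pavo) = (8−4)² + (12−8)² = 16 + 16 = 32
The largest is to Lyra.

Lyra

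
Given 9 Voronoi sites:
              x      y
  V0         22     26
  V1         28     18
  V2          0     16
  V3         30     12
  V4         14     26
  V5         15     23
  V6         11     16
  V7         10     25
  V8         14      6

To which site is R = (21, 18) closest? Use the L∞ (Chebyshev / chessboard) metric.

d(R,V0) = max(1, 8) = 8
d(R,V1) = max(7, 0) = 7
d(R,V2) = max(21, 2) = 21
d(R,V3) = max(9, 6) = 9
d(R,V4) = max(7, 8) = 8
d(R,V5) = max(6, 5) = 6
d(R,V6) = max(10, 2) = 10
d(R,V7) = max(11, 7) = 11
d(R,V8) = max(7, 12) = 12
Minimum is at V5.

V5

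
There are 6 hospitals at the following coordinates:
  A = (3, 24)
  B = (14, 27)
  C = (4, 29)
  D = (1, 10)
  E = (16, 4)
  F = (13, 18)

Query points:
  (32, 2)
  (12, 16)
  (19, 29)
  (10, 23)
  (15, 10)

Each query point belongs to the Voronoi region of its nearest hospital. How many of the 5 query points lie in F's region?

1

(32, 2) — d² to each: A:1325, B:949, C:1513, D:1025, E:260, F:617 → nearest is E
(12, 16) — d² to each: A:145, B:125, C:233, D:157, E:160, F:5 → nearest is F
(19, 29) — d² to each: A:281, B:29, C:225, D:685, E:634, F:157 → nearest is B
(10, 23) — d² to each: A:50, B:32, C:72, D:250, E:397, F:34 → nearest is B
(15, 10) — d² to each: A:340, B:290, C:482, D:196, E:37, F:68 → nearest is E
1 of the 5 points has F as nearest.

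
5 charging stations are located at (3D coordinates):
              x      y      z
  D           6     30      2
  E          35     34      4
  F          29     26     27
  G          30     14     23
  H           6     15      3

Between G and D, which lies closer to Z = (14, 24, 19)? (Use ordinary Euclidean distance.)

Compare squared distances:
|ZG|² = (14−30)² + (24−14)² + (19−23)² = 256 + 100 + 16 = 372
|ZD|² = (14−6)² + (24−30)² + (19−2)² = 64 + 36 + 289 = 389
372 < 389, so G is closer.

G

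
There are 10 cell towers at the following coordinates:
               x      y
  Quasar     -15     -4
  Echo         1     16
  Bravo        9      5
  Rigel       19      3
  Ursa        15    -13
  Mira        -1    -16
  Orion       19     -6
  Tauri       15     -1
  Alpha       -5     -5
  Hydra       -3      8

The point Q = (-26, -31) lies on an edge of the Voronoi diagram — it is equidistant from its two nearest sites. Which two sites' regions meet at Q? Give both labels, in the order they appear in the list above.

Quasar and Mira

Squared distances from Q to each site:
d²(Q, Quasar) = (-26−(-15))² + (-31−(-4))² = 121 + 729 = 850
d²(Q, Echo) = (-26−1)² + (-31−16)² = 729 + 2209 = 2938
d²(Q, Bravo) = (-26−9)² + (-31−5)² = 1225 + 1296 = 2521
d²(Q, Rigel) = (-26−19)² + (-31−3)² = 2025 + 1156 = 3181
d²(Q, Ursa) = (-26−15)² + (-31−(-13))² = 1681 + 324 = 2005
d²(Q, Mira) = (-26−(-1))² + (-31−(-16))² = 625 + 225 = 850
d²(Q, Orion) = (-26−19)² + (-31−(-6))² = 2025 + 625 = 2650
d²(Q, Tauri) = (-26−15)² + (-31−(-1))² = 1681 + 900 = 2581
d²(Q, Alpha) = (-26−(-5))² + (-31−(-5))² = 441 + 676 = 1117
d²(Q, Hydra) = (-26−(-3))² + (-31−8)² = 529 + 1521 = 2050
Q is equidistant from Quasar and Mira (both at squared distance 850), and every other site is strictly farther — so Q lies on the Quasar–Mira Voronoi edge.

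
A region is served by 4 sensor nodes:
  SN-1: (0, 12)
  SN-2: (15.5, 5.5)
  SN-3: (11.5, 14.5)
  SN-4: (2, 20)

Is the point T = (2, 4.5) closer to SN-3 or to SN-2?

SN-2

Compare squared distances:
d²(T, SN-3) = (2−11.5)² + (4.5−14.5)² = 90.25 + 100 = 190.25
d²(T, SN-2) = (2−15.5)² + (4.5−5.5)² = 182.25 + 1 = 183.25
190.25 > 183.25, so SN-2 is closer.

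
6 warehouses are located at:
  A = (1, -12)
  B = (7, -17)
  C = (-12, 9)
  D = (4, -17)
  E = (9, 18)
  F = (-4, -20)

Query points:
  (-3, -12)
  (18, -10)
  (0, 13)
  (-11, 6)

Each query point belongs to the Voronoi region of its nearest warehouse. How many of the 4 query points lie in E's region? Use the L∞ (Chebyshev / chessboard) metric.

1

(-3, -12) — d to each: A:4, B:10, C:21, D:7, E:30, F:8 → nearest is A
(18, -10) — d to each: A:17, B:11, C:30, D:14, E:28, F:22 → nearest is B
(0, 13) — d to each: A:25, B:30, C:12, D:30, E:9, F:33 → nearest is E
(-11, 6) — d to each: A:18, B:23, C:3, D:23, E:20, F:26 → nearest is C
1 of the 4 points has E as nearest.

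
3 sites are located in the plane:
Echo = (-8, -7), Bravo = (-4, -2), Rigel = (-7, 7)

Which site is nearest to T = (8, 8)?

Since √ is increasing, it suffices to compare squared distances:
d²(T, Echo) = (8−(-8))² + (8−(-7))² = 256 + 225 = 481
d²(T, Bravo) = (8−(-4))² + (8−(-2))² = 144 + 100 = 244
d²(T, Rigel) = (8−(-7))² + (8−7)² = 225 + 1 = 226
Minimum is at Rigel.

Rigel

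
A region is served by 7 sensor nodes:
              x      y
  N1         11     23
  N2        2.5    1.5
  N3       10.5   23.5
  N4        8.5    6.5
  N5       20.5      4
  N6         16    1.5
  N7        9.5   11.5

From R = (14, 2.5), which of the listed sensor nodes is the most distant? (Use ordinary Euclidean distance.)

Squared Euclidean distances:
|RN1|² = 9 + 420.25 = 429.25
|RN2|² = 132.25 + 1 = 133.25
|RN3|² = 12.25 + 441 = 453.25
|RN4|² = 30.25 + 16 = 46.25
|RN5|² = 42.25 + 2.25 = 44.5
|RN6|² = 4 + 1 = 5
|RN7|² = 20.25 + 81 = 101.25
The largest is to N3.

N3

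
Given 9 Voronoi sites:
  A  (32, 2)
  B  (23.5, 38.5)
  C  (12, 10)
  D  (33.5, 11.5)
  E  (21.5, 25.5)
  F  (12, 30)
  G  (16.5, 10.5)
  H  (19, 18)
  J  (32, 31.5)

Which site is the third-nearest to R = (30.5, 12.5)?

Squared Euclidean distances:
|RA|² = (30.5−32)² + (12.5−2)² = 2.25 + 110.25 = 112.5
|RB|² = (30.5−23.5)² + (12.5−38.5)² = 49 + 676 = 725
|RC|² = (30.5−12)² + (12.5−10)² = 342.25 + 6.25 = 348.5
|RD|² = (30.5−33.5)² + (12.5−11.5)² = 9 + 1 = 10
|RE|² = (30.5−21.5)² + (12.5−25.5)² = 81 + 169 = 250
|RF|² = (30.5−12)² + (12.5−30)² = 342.25 + 306.25 = 648.5
|RG|² = (30.5−16.5)² + (12.5−10.5)² = 196 + 4 = 200
|RH|² = (30.5−19)² + (12.5−18)² = 132.25 + 30.25 = 162.5
|RJ|² = (30.5−32)² + (12.5−31.5)² = 2.25 + 361 = 363.25
Sorted ascending: D, A, H, G, … — the third-nearest is H.

H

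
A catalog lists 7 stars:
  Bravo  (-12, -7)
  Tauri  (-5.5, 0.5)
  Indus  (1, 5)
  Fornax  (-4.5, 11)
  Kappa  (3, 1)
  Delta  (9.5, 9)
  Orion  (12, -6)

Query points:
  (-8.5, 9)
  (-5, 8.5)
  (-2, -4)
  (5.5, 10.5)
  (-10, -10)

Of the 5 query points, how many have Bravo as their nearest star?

1

(-8.5, 9) — d² to each: Bravo:268.25, Tauri:81.25, Indus:106.25, Fornax:20, Kappa:196.25, Delta:324, Orion:645.25 → nearest is Fornax
(-5, 8.5) — d² to each: Bravo:289.25, Tauri:64.25, Indus:48.25, Fornax:6.5, Kappa:120.25, Delta:210.5, Orion:499.25 → nearest is Fornax
(-2, -4) — d² to each: Bravo:109, Tauri:32.5, Indus:90, Fornax:231.25, Kappa:50, Delta:301.25, Orion:200 → nearest is Tauri
(5.5, 10.5) — d² to each: Bravo:612.5, Tauri:221, Indus:50.5, Fornax:100.25, Kappa:96.5, Delta:18.25, Orion:314.5 → nearest is Delta
(-10, -10) — d² to each: Bravo:13, Tauri:130.5, Indus:346, Fornax:471.25, Kappa:290, Delta:741.25, Orion:500 → nearest is Bravo
1 of the 5 points has Bravo as nearest.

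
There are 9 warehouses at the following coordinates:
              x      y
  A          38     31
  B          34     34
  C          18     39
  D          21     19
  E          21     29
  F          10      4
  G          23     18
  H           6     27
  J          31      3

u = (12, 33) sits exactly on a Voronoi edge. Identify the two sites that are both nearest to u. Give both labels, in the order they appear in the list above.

Squared distances from u to each site:
|uA|² = 676 + 4 = 680
|uB|² = 484 + 1 = 485
|uC|² = 36 + 36 = 72
|uD|² = 81 + 196 = 277
|uE|² = 81 + 16 = 97
|uF|² = 4 + 841 = 845
|uG|² = 121 + 225 = 346
|uH|² = 36 + 36 = 72
|uJ|² = 361 + 900 = 1261
u is equidistant from C and H (both at squared distance 72), and every other site is strictly farther — so u lies on the C–H Voronoi edge.

C and H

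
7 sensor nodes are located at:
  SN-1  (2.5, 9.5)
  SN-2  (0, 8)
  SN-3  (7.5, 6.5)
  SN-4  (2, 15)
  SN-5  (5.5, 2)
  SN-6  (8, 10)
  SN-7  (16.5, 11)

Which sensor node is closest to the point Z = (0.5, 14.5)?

Compare squared distances (the ordering matches that of the actual distances):
d²(Z, SN-1) = 4 + 25 = 29
d²(Z, SN-2) = 0.25 + 42.25 = 42.5
d²(Z, SN-3) = 49 + 64 = 113
d²(Z, SN-4) = 2.25 + 0.25 = 2.5
d²(Z, SN-5) = 25 + 156.25 = 181.25
d²(Z, SN-6) = 56.25 + 20.25 = 76.5
d²(Z, SN-7) = 256 + 12.25 = 268.25
The smallest is to SN-4, so Z lies in the Voronoi region of SN-4.

SN-4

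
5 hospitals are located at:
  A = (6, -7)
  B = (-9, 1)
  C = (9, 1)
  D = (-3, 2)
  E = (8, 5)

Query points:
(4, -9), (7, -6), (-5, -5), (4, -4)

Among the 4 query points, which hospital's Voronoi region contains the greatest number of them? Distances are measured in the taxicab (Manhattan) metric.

A

(4, -9) — d to each: A:4, B:23, C:15, D:18, E:18 → nearest is A
(7, -6) — d to each: A:2, B:23, C:9, D:18, E:12 → nearest is A
(-5, -5) — d to each: A:13, B:10, C:20, D:9, E:23 → nearest is D
(4, -4) — d to each: A:5, B:18, C:10, D:13, E:13 → nearest is A
Tally — A:3, D:1. A captures the most (3).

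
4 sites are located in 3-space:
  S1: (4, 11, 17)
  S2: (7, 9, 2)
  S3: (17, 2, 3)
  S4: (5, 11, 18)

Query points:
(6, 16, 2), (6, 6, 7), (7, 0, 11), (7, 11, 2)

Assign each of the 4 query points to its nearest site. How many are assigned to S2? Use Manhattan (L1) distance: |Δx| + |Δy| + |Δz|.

4

(6, 16, 2) — d to each: S1:22, S2:8, S3:26, S4:22 → nearest is S2
(6, 6, 7) — d to each: S1:17, S2:9, S3:19, S4:17 → nearest is S2
(7, 0, 11) — d to each: S1:20, S2:18, S3:20, S4:20 → nearest is S2
(7, 11, 2) — d to each: S1:18, S2:2, S3:20, S4:18 → nearest is S2
4 of the 4 points have S2 as nearest.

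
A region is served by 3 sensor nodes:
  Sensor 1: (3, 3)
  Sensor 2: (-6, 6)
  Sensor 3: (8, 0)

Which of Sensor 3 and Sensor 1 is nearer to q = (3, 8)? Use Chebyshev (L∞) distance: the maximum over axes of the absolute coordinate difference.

d(q, Sensor 3) = max(5, 8) = 8
d(q, Sensor 1) = max(0, 5) = 5
8 > 5, so Sensor 1 is closer.

Sensor 1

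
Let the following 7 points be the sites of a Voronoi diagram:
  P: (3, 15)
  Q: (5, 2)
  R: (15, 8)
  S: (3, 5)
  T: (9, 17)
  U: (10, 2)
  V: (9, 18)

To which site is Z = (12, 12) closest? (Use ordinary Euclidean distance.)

R

Compare squared distances (the ordering matches that of the actual distances):
|ZP|² = (12−3)² + (12−15)² = 81 + 9 = 90
|ZQ|² = (12−5)² + (12−2)² = 49 + 100 = 149
|ZR|² = (12−15)² + (12−8)² = 9 + 16 = 25
|ZS|² = (12−3)² + (12−5)² = 81 + 49 = 130
|ZT|² = (12−9)² + (12−17)² = 9 + 25 = 34
|ZU|² = (12−10)² + (12−2)² = 4 + 100 = 104
|ZV|² = (12−9)² + (12−18)² = 9 + 36 = 45
R is nearest.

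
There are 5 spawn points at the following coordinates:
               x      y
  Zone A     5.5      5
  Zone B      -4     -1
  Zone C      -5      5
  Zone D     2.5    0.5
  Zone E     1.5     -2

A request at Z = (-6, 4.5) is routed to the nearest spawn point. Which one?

Since √ is increasing, it suffices to compare squared distances:
d²(Z, Zone A) = (-6−5.5)² + (4.5−5)² = 132.25 + 0.25 = 132.5
d²(Z, Zone B) = (-6−(-4))² + (4.5−(-1))² = 4 + 30.25 = 34.25
d²(Z, Zone C) = (-6−(-5))² + (4.5−5)² = 1 + 0.25 = 1.25
d²(Z, Zone D) = (-6−2.5)² + (4.5−0.5)² = 72.25 + 16 = 88.25
d²(Z, Zone E) = (-6−1.5)² + (4.5−(-2))² = 56.25 + 42.25 = 98.5
The smallest is to Zone C, so Z lies in the Voronoi region of Zone C.

Zone C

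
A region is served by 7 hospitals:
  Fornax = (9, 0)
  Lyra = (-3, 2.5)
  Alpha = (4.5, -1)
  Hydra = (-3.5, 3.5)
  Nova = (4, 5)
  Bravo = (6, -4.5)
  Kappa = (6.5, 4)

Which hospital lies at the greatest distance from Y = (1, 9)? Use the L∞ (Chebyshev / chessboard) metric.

d(Y, Fornax) = max(8, 9) = 9
d(Y, Lyra) = max(4, 6.5) = 6.5
d(Y, Alpha) = max(3.5, 10) = 10
d(Y, Hydra) = max(4.5, 5.5) = 5.5
d(Y, Nova) = max(3, 4) = 4
d(Y, Bravo) = max(5, 13.5) = 13.5
d(Y, Kappa) = max(5.5, 5) = 5.5
The largest is to Bravo.

Bravo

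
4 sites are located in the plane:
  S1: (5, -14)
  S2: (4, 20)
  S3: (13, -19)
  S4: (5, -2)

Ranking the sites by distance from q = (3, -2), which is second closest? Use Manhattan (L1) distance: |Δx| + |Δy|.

S1

d(q,S1) = |3−5| + |-2−(-14)| = 2 + 12 = 14
d(q,S2) = |3−4| + |-2−20| = 1 + 22 = 23
d(q,S3) = |3−13| + |-2−(-19)| = 10 + 17 = 27
d(q,S4) = |3−5| + |-2−(-2)| = 2 + 0 = 2
Sorted ascending: S4, S1, S2, … — the second-nearest is S1.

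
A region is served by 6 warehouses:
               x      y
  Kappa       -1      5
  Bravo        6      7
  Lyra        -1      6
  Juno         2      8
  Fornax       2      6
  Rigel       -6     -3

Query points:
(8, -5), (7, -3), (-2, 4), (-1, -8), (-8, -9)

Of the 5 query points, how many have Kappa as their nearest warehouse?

(8, -5) — d² to each: Kappa:181, Bravo:148, Lyra:202, Juno:205, Fornax:157, Rigel:200 → nearest is Bravo
(7, -3) — d² to each: Kappa:128, Bravo:101, Lyra:145, Juno:146, Fornax:106, Rigel:169 → nearest is Bravo
(-2, 4) — d² to each: Kappa:2, Bravo:73, Lyra:5, Juno:32, Fornax:20, Rigel:65 → nearest is Kappa
(-1, -8) — d² to each: Kappa:169, Bravo:274, Lyra:196, Juno:265, Fornax:205, Rigel:50 → nearest is Rigel
(-8, -9) — d² to each: Kappa:245, Bravo:452, Lyra:274, Juno:389, Fornax:325, Rigel:40 → nearest is Rigel
1 of the 5 points has Kappa as nearest.

1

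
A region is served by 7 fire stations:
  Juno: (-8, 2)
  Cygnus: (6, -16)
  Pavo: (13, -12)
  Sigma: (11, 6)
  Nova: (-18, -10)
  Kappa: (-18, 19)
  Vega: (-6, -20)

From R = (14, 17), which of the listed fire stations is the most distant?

Vega

Compare squared distances (the ordering matches that of the actual distances):
d²(R, Juno) = (14−(-8))² + (17−2)² = 484 + 225 = 709
d²(R, Cygnus) = (14−6)² + (17−(-16))² = 64 + 1089 = 1153
d²(R, Pavo) = (14−13)² + (17−(-12))² = 1 + 841 = 842
d²(R, Sigma) = (14−11)² + (17−6)² = 9 + 121 = 130
d²(R, Nova) = (14−(-18))² + (17−(-10))² = 1024 + 729 = 1753
d²(R, Kappa) = (14−(-18))² + (17−19)² = 1024 + 4 = 1028
d²(R, Vega) = (14−(-6))² + (17−(-20))² = 400 + 1369 = 1769
The largest is to Vega.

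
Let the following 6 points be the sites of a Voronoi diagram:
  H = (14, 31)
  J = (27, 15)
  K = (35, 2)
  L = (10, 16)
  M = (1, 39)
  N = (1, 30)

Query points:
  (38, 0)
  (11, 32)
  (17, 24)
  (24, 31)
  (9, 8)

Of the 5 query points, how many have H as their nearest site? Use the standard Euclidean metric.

(38, 0) — d² to each: H:1537, J:346, K:13, L:1040, M:2890, N:2269 → nearest is K
(11, 32) — d² to each: H:10, J:545, K:1476, L:257, M:149, N:104 → nearest is H
(17, 24) — d² to each: H:58, J:181, K:808, L:113, M:481, N:292 → nearest is H
(24, 31) — d² to each: H:100, J:265, K:962, L:421, M:593, N:530 → nearest is H
(9, 8) — d² to each: H:554, J:373, K:712, L:65, M:1025, N:548 → nearest is L
3 of the 5 points have H as nearest.

3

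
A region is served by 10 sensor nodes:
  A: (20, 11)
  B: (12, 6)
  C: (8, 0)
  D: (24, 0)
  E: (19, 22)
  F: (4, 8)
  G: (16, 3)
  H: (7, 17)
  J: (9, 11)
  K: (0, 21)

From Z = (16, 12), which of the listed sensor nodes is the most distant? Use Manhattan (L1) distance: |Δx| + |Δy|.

d(Z,A) = 4 + 1 = 5
d(Z,B) = 4 + 6 = 10
d(Z,C) = 8 + 12 = 20
d(Z,D) = 8 + 12 = 20
d(Z,E) = 3 + 10 = 13
d(Z,F) = 12 + 4 = 16
d(Z,G) = 0 + 9 = 9
d(Z,H) = 9 + 5 = 14
d(Z,J) = 7 + 1 = 8
d(Z,K) = 16 + 9 = 25
The largest is to K.

K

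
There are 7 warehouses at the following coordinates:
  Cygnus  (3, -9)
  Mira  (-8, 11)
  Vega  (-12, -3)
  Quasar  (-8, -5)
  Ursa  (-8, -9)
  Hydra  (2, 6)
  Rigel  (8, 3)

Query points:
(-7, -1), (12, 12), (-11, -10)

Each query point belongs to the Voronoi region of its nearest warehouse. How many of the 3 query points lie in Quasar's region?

(-7, -1) — d² to each: Cygnus:164, Mira:145, Vega:29, Quasar:17, Ursa:65, Hydra:130, Rigel:241 → nearest is Quasar
(12, 12) — d² to each: Cygnus:522, Mira:401, Vega:801, Quasar:689, Ursa:841, Hydra:136, Rigel:97 → nearest is Rigel
(-11, -10) — d² to each: Cygnus:197, Mira:450, Vega:50, Quasar:34, Ursa:10, Hydra:425, Rigel:530 → nearest is Ursa
1 of the 3 points has Quasar as nearest.

1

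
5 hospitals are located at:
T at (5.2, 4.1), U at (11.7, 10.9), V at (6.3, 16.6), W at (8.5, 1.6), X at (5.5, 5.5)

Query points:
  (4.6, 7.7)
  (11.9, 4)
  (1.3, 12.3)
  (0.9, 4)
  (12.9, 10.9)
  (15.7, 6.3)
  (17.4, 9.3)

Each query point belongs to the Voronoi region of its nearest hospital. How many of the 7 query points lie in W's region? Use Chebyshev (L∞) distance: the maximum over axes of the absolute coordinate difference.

1

(4.6, 7.7) — d to each: T:3.6, U:7.1, V:8.9, W:6.1, X:2.2 → nearest is X
(11.9, 4) — d to each: T:6.7, U:6.9, V:12.6, W:3.4, X:6.4 → nearest is W
(1.3, 12.3) — d to each: T:8.2, U:10.4, V:5, W:10.7, X:6.8 → nearest is V
(0.9, 4) — d to each: T:4.3, U:10.8, V:12.6, W:7.6, X:4.6 → nearest is T
(12.9, 10.9) — d to each: T:7.7, U:1.2, V:6.6, W:9.3, X:7.4 → nearest is U
(15.7, 6.3) — d to each: T:10.5, U:4.6, V:10.3, W:7.2, X:10.2 → nearest is U
(17.4, 9.3) — d to each: T:12.2, U:5.7, V:11.1, W:8.9, X:11.9 → nearest is U
1 of the 7 points has W as nearest.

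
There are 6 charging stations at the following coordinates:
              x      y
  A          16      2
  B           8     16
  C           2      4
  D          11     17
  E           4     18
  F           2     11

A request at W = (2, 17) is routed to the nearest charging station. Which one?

Compare squared distances (the ordering matches that of the actual distances):
|WA|² = (2−16)² + (17−2)² = 196 + 225 = 421
|WB|² = (2−8)² + (17−16)² = 36 + 1 = 37
|WC|² = (2−2)² + (17−4)² = 0 + 169 = 169
|WD|² = (2−11)² + (17−17)² = 81 + 0 = 81
|WE|² = (2−4)² + (17−18)² = 4 + 1 = 5
|WF|² = (2−2)² + (17−11)² = 0 + 36 = 36
E is nearest.

E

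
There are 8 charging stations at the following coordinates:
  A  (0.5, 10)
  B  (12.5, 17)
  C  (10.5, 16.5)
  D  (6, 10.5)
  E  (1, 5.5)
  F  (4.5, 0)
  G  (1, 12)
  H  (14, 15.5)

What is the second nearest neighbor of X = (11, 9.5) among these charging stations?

Since √ is increasing, it suffices to compare squared distances:
|XA|² = 110.25 + 0.25 = 110.5
|XB|² = 2.25 + 56.25 = 58.5
|XC|² = 0.25 + 49 = 49.25
|XD|² = 25 + 1 = 26
|XE|² = 100 + 16 = 116
|XF|² = 42.25 + 90.25 = 132.5
|XG|² = 100 + 6.25 = 106.25
|XH|² = 9 + 36 = 45
Sorted ascending: D, H, C, … — the second-nearest is H.

H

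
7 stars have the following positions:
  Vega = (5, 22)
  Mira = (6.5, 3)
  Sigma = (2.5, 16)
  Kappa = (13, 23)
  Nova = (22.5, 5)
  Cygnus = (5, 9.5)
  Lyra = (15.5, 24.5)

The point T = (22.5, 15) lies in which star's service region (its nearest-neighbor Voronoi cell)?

Nova

Compare squared distances (the ordering matches that of the actual distances):
d²(T, Vega) = (22.5−5)² + (15−22)² = 306.25 + 49 = 355.25
d²(T, Mira) = (22.5−6.5)² + (15−3)² = 256 + 144 = 400
d²(T, Sigma) = (22.5−2.5)² + (15−16)² = 400 + 1 = 401
d²(T, Kappa) = (22.5−13)² + (15−23)² = 90.25 + 64 = 154.25
d²(T, Nova) = (22.5−22.5)² + (15−5)² = 0 + 100 = 100
d²(T, Cygnus) = (22.5−5)² + (15−9.5)² = 306.25 + 30.25 = 336.5
d²(T, Lyra) = (22.5−15.5)² + (15−24.5)² = 49 + 90.25 = 139.25
Minimum is at Nova.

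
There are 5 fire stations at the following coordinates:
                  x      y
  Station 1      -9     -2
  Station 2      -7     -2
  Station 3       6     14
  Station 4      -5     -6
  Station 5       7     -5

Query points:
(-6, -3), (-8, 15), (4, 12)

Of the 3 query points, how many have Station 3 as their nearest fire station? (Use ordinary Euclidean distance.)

(-6, -3) — d² to each: Station 1:10, Station 2:2, Station 3:433, Station 4:10, Station 5:173 → nearest is Station 2
(-8, 15) — d² to each: Station 1:290, Station 2:290, Station 3:197, Station 4:450, Station 5:625 → nearest is Station 3
(4, 12) — d² to each: Station 1:365, Station 2:317, Station 3:8, Station 4:405, Station 5:298 → nearest is Station 3
2 of the 3 points have Station 3 as nearest.

2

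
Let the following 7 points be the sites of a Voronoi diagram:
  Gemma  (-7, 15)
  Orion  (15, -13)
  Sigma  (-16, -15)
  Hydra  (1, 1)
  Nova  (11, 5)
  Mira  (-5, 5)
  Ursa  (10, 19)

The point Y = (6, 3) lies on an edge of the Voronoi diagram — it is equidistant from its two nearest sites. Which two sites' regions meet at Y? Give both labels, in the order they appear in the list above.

Squared distances from Y to each site:
d²(Y, Gemma) = (6−(-7))² + (3−15)² = 169 + 144 = 313
d²(Y, Orion) = (6−15)² + (3−(-13))² = 81 + 256 = 337
d²(Y, Sigma) = (6−(-16))² + (3−(-15))² = 484 + 324 = 808
d²(Y, Hydra) = (6−1)² + (3−1)² = 25 + 4 = 29
d²(Y, Nova) = (6−11)² + (3−5)² = 25 + 4 = 29
d²(Y, Mira) = (6−(-5))² + (3−5)² = 121 + 4 = 125
d²(Y, Ursa) = (6−10)² + (3−19)² = 16 + 256 = 272
Y is equidistant from Hydra and Nova (both at squared distance 29), and every other site is strictly farther — so Y lies on the Hydra–Nova Voronoi edge.

Hydra and Nova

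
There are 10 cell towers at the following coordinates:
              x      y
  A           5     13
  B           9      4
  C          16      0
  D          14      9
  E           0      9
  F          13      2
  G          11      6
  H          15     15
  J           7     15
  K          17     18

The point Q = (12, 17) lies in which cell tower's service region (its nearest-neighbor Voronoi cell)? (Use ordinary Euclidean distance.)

Compare squared distances (the ordering matches that of the actual distances):
|QA|² = 49 + 16 = 65
|QB|² = 9 + 169 = 178
|QC|² = 16 + 289 = 305
|QD|² = 4 + 64 = 68
|QE|² = 144 + 64 = 208
|QF|² = 1 + 225 = 226
|QG|² = 1 + 121 = 122
|QH|² = 9 + 4 = 13
|QJ|² = 25 + 4 = 29
|QK|² = 25 + 1 = 26
The smallest is to H, so Q lies in the Voronoi region of H.

H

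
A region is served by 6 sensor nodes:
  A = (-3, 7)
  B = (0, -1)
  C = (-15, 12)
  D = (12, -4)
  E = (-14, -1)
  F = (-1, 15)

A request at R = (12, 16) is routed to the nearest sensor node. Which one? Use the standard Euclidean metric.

F

Squared Euclidean distances:
|RA|² = (12−(-3))² + (16−7)² = 225 + 81 = 306
|RB|² = (12−0)² + (16−(-1))² = 144 + 289 = 433
|RC|² = (12−(-15))² + (16−12)² = 729 + 16 = 745
|RD|² = (12−12)² + (16−(-4))² = 0 + 400 = 400
|RE|² = (12−(-14))² + (16−(-1))² = 676 + 289 = 965
|RF|² = (12−(-1))² + (16−15)² = 169 + 1 = 170
Minimum is at F.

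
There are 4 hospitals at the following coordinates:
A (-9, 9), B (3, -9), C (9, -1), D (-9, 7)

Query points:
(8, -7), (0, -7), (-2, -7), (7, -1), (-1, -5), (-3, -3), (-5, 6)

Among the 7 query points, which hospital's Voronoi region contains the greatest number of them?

(8, -7) — d² to each: A:545, B:29, C:37, D:485 → nearest is B
(0, -7) — d² to each: A:337, B:13, C:117, D:277 → nearest is B
(-2, -7) — d² to each: A:305, B:29, C:157, D:245 → nearest is B
(7, -1) — d² to each: A:356, B:80, C:4, D:320 → nearest is C
(-1, -5) — d² to each: A:260, B:32, C:116, D:208 → nearest is B
(-3, -3) — d² to each: A:180, B:72, C:148, D:136 → nearest is B
(-5, 6) — d² to each: A:25, B:289, C:245, D:17 → nearest is D
Tally — B:5, C:1, D:1. B captures the most (5).

B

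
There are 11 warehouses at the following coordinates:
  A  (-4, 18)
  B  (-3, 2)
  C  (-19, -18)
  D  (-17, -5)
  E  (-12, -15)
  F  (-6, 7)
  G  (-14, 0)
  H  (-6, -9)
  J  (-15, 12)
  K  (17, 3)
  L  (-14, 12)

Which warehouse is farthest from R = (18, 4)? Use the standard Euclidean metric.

Squared Euclidean distances:
|RA|² = 484 + 196 = 680
|RB|² = 441 + 4 = 445
|RC|² = 1369 + 484 = 1853
|RD|² = 1225 + 81 = 1306
|RE|² = 900 + 361 = 1261
|RF|² = 576 + 9 = 585
|RG|² = 1024 + 16 = 1040
|RH|² = 576 + 169 = 745
|RJ|² = 1089 + 64 = 1153
|RK|² = 1 + 1 = 2
|RL|² = 1024 + 64 = 1088
The largest is to C.

C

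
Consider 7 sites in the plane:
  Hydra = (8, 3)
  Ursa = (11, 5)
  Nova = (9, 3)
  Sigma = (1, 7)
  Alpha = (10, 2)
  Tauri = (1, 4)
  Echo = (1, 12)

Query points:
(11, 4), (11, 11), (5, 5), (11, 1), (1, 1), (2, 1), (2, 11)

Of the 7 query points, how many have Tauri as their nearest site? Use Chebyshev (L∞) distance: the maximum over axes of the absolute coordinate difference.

(11, 4) — d to each: Hydra:3, Ursa:1, Nova:2, Sigma:10, Alpha:2, Tauri:10, Echo:10 → nearest is Ursa
(11, 11) — d to each: Hydra:8, Ursa:6, Nova:8, Sigma:10, Alpha:9, Tauri:10, Echo:10 → nearest is Ursa
(5, 5) — d to each: Hydra:3, Ursa:6, Nova:4, Sigma:4, Alpha:5, Tauri:4, Echo:7 → nearest is Hydra
(11, 1) — d to each: Hydra:3, Ursa:4, Nova:2, Sigma:10, Alpha:1, Tauri:10, Echo:11 → nearest is Alpha
(1, 1) — d to each: Hydra:7, Ursa:10, Nova:8, Sigma:6, Alpha:9, Tauri:3, Echo:11 → nearest is Tauri
(2, 1) — d to each: Hydra:6, Ursa:9, Nova:7, Sigma:6, Alpha:8, Tauri:3, Echo:11 → nearest is Tauri
(2, 11) — d to each: Hydra:8, Ursa:9, Nova:8, Sigma:4, Alpha:9, Tauri:7, Echo:1 → nearest is Echo
2 of the 7 points have Tauri as nearest.

2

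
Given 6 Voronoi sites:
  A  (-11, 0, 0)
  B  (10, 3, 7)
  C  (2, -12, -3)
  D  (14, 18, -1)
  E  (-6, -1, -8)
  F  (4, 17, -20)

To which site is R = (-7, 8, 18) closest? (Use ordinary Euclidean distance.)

Since √ is increasing, it suffices to compare squared distances:
|RA|² = (-7−(-11))² + (8−0)² + (18−0)² = 16 + 64 + 324 = 404
|RB|² = (-7−10)² + (8−3)² + (18−7)² = 289 + 25 + 121 = 435
|RC|² = (-7−2)² + (8−(-12))² + (18−(-3))² = 81 + 400 + 441 = 922
|RD|² = (-7−14)² + (8−18)² + (18−(-1))² = 441 + 100 + 361 = 902
|RE|² = (-7−(-6))² + (8−(-1))² + (18−(-8))² = 1 + 81 + 676 = 758
|RF|² = (-7−4)² + (8−17)² + (18−(-20))² = 121 + 81 + 1444 = 1646
A is nearest.

A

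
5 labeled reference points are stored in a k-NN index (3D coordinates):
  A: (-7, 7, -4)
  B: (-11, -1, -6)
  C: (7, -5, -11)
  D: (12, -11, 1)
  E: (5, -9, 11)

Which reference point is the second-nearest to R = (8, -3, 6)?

D

Since √ is increasing, it suffices to compare squared distances:
|RA|² = (8−(-7))² + (-3−7)² + (6−(-4))² = 225 + 100 + 100 = 425
|RB|² = (8−(-11))² + (-3−(-1))² + (6−(-6))² = 361 + 4 + 144 = 509
|RC|² = (8−7)² + (-3−(-5))² + (6−(-11))² = 1 + 4 + 289 = 294
|RD|² = (8−12)² + (-3−(-11))² + (6−1)² = 16 + 64 + 25 = 105
|RE|² = (8−5)² + (-3−(-9))² + (6−11)² = 9 + 36 + 25 = 70
Sorted ascending: E, D, C, … — the second-nearest is D.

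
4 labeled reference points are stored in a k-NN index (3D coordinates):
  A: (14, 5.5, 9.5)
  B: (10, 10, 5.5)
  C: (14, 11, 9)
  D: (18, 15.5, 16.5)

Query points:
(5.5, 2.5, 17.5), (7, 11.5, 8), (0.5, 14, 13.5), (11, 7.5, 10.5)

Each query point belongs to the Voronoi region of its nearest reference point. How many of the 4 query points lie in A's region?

2

(5.5, 2.5, 17.5) — d² to each: A:145.25, B:220.5, C:216.75, D:326.25 → nearest is A
(7, 11.5, 8) — d² to each: A:87.25, B:17.5, C:50.25, D:209.25 → nearest is B
(0.5, 14, 13.5) — d² to each: A:270.5, B:170.25, C:211.5, D:317.5 → nearest is B
(11, 7.5, 10.5) — d² to each: A:14, B:32.25, C:23.5, D:149 → nearest is A
2 of the 4 points have A as nearest.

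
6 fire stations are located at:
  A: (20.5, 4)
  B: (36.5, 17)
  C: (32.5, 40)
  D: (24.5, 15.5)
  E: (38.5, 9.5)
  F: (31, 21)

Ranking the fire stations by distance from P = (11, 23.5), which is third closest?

Compare squared distances (the ordering matches that of the actual distances):
|PA|² = (11−20.5)² + (23.5−4)² = 90.25 + 380.25 = 470.5
|PB|² = (11−36.5)² + (23.5−17)² = 650.25 + 42.25 = 692.5
|PC|² = (11−32.5)² + (23.5−40)² = 462.25 + 272.25 = 734.5
|PD|² = (11−24.5)² + (23.5−15.5)² = 182.25 + 64 = 246.25
|PE|² = (11−38.5)² + (23.5−9.5)² = 756.25 + 196 = 952.25
|PF|² = (11−31)² + (23.5−21)² = 400 + 6.25 = 406.25
Sorted ascending: D, F, A, B, … — the third-nearest is A.

A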